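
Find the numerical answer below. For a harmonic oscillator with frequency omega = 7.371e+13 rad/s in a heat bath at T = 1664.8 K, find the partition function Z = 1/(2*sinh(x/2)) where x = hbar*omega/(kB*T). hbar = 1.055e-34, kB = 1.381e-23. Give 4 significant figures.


Step 1: Compute x = hbar*omega/(kB*T) = 1.055e-34*7.371e+13/(1.381e-23*1664.8) = 0.3382
Step 2: x/2 = 0.1691
Step 3: sinh(x/2) = 0.1699
Step 4: Z = 1/(2*0.1699) = 2.942

2.942


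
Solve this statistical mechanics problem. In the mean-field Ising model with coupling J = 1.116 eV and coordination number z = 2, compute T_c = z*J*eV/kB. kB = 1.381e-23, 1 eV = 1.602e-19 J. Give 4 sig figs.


Step 1: z*J = 2*1.116 = 2.232 eV
Step 2: Convert to Joules: 2.232*1.602e-19 = 3.576e-19 J
Step 3: T_c = 3.576e-19 / 1.381e-23 = 2.589e+04 K

2.589e+04


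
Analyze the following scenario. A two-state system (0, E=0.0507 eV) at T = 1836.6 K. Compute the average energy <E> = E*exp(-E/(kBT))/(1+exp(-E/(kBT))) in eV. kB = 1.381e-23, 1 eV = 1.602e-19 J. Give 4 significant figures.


Step 1: beta*E = 0.0507*1.602e-19/(1.381e-23*1836.6) = 0.3202
Step 2: exp(-beta*E) = 0.726
Step 3: <E> = 0.0507*0.726/(1+0.726) = 0.02133 eV

0.02133


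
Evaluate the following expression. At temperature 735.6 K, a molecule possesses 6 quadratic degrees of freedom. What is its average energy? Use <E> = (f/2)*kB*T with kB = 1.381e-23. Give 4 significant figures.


Step 1: f/2 = 6/2 = 3
Step 2: kB*T = 1.381e-23 * 735.6 = 1.016e-20
Step 3: <E> = 3 * 1.016e-20 = 3.048e-20 J

3.048e-20


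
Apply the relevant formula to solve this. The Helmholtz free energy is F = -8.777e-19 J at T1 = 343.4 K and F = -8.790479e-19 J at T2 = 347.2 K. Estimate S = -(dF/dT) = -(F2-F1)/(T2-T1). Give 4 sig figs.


Step 1: dF = F2 - F1 = -8.790479e-19 - (-8.777e-19) = -1.3479e-21 J
Step 2: dT = T2 - T1 = 347.2 - 343.4 = 3.8 K
Step 3: S = -dF/dT = -(-1.3479e-21)/3.8 = 3.547e-22 J/K

3.547e-22


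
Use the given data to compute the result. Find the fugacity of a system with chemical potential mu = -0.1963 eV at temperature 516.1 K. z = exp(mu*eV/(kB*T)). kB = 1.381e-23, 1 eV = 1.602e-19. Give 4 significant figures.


Step 1: Convert mu to Joules: -0.1963*1.602e-19 = -3.145e-20 J
Step 2: kB*T = 1.381e-23*516.1 = 7.127e-21 J
Step 3: mu/(kB*T) = -4.412
Step 4: z = exp(-4.412) = 0.01213

0.01213


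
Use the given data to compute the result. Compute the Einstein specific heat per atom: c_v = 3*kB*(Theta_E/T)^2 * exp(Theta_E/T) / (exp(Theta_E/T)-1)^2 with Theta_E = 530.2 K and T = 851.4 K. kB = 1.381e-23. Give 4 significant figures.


Step 1: x = Theta_E/T = 530.2/851.4 = 0.6227
Step 2: x^2 = 0.3878
Step 3: exp(x) = 1.864
Step 4: c_v = 3*1.381e-23*0.3878*1.864/(1.864-1)^2 = 4.012e-23

4.012e-23


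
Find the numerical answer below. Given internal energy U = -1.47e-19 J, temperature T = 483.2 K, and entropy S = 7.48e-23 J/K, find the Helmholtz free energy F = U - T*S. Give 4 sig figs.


Step 1: T*S = 483.2 * 7.48e-23 = 3.614e-20 J
Step 2: F = U - T*S = -1.47e-19 - 3.614e-20
Step 3: F = -1.831e-19 J

-1.831e-19


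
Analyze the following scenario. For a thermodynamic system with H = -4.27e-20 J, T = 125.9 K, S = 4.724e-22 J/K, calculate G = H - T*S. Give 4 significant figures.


Step 1: T*S = 125.9 * 4.724e-22 = 5.948e-20 J
Step 2: G = H - T*S = -4.27e-20 - 5.948e-20
Step 3: G = -1.022e-19 J

-1.022e-19


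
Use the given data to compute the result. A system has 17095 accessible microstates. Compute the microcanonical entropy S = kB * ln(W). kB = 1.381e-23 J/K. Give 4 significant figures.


Step 1: ln(W) = ln(17095) = 9.747
Step 2: S = kB * ln(W) = 1.381e-23 * 9.747
Step 3: S = 1.346e-22 J/K

1.346e-22


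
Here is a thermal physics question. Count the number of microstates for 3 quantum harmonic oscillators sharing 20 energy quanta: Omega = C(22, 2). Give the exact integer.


Step 1: Use binomial coefficient C(22, 2)
Step 2: Numerator = 22! / 20!
Step 3: Denominator = 2!
Step 4: Omega = 231

231


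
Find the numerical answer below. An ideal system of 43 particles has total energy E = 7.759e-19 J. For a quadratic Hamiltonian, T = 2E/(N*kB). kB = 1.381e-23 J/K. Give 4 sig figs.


Step 1: Numerator = 2*E = 2*7.759e-19 = 1.552e-18 J
Step 2: Denominator = N*kB = 43*1.381e-23 = 5.938e-22
Step 3: T = 1.552e-18 / 5.938e-22 = 2613 K

2613


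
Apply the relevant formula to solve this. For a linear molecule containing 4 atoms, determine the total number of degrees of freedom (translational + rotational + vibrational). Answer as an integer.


Step 1: Translational DOF = 3
Step 2: Rotational DOF (linear) = 2
Step 3: Vibrational DOF = 3*4 - 5 = 7
Step 4: Total = 3 + 2 + 7 = 12

12


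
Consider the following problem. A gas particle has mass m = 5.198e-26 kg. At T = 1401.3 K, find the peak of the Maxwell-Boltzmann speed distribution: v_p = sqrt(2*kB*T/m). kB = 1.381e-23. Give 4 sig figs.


Step 1: Numerator = 2*kB*T = 2*1.381e-23*1401.3 = 3.87e-20
Step 2: Ratio = 3.87e-20 / 5.198e-26 = 7.446e+05
Step 3: v_p = sqrt(7.446e+05) = 862.9 m/s

862.9


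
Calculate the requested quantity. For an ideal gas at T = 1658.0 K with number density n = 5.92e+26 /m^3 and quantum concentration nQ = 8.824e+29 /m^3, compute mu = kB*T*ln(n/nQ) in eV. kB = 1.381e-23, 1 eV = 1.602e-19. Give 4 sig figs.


Step 1: n/nQ = 5.92e+26/8.824e+29 = 0.0006709
Step 2: ln(n/nQ) = -7.307
Step 3: mu = kB*T*ln(n/nQ) = 2.29e-20*-7.307 = -1.673e-19 J
Step 4: Convert to eV: -1.673e-19/1.602e-19 = -1.044 eV

-1.044


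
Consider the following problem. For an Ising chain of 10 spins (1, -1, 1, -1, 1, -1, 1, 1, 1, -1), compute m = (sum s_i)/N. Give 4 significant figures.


Step 1: Count up spins (+1): 6, down spins (-1): 4
Step 2: Total magnetization M = 6 - 4 = 2
Step 3: m = M/N = 2/10 = 0.2

0.2


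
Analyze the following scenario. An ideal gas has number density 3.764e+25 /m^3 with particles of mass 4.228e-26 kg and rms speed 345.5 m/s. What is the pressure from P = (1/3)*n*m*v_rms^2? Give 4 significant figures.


Step 1: v_rms^2 = 345.5^2 = 1.194e+05
Step 2: n*m = 3.764e+25*4.228e-26 = 1.591
Step 3: P = (1/3)*1.591*1.194e+05 = 6.332e+04 Pa

6.332e+04


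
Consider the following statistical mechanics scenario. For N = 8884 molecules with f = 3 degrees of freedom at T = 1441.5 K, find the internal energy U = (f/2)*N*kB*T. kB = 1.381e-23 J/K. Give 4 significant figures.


Step 1: f/2 = 3/2 = 1.5
Step 2: N*kB*T = 8884*1.381e-23*1441.5 = 1.769e-16
Step 3: U = 1.5 * 1.769e-16 = 2.653e-16 J

2.653e-16


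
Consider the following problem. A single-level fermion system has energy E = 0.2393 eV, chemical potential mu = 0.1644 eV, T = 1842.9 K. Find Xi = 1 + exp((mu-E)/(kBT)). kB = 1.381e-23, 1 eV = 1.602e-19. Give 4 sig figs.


Step 1: (mu - E) = 0.1644 - 0.2393 = -0.0749 eV
Step 2: x = (mu-E)*eV/(kB*T) = -0.0749*1.602e-19/(1.381e-23*1842.9) = -0.4715
Step 3: exp(x) = 0.6241
Step 4: Xi = 1 + 0.6241 = 1.624

1.624


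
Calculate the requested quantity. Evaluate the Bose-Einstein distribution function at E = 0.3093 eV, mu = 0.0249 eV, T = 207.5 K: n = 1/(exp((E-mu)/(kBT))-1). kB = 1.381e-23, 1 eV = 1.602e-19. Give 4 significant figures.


Step 1: (E - mu) = 0.2844 eV
Step 2: x = (E-mu)*eV/(kB*T) = 0.2844*1.602e-19/(1.381e-23*207.5) = 15.9
Step 3: exp(x) = 8.036e+06
Step 4: n = 1/(exp(x)-1) = 1.244e-07

1.244e-07


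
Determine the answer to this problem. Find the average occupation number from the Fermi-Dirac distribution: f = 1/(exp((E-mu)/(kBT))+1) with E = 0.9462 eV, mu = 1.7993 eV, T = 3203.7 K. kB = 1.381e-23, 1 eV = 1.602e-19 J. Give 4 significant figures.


Step 1: (E - mu) = 0.9462 - 1.7993 = -0.8531 eV
Step 2: Convert: (E-mu)*eV = -1.367e-19 J
Step 3: x = (E-mu)*eV/(kB*T) = -3.089
Step 4: f = 1/(exp(-3.089)+1) = 0.9564

0.9564


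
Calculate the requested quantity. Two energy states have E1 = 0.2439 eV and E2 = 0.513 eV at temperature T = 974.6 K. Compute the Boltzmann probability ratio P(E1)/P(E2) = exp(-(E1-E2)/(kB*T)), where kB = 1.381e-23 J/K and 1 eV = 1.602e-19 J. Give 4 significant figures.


Step 1: Compute energy difference dE = E1 - E2 = 0.2439 - 0.513 = -0.2691 eV
Step 2: Convert to Joules: dE_J = -0.2691 * 1.602e-19 = -4.311e-20 J
Step 3: Compute exponent = -dE_J / (kB * T) = -(-4.311e-20) / (1.381e-23 * 974.6) = 3.203
Step 4: P(E1)/P(E2) = exp(3.203) = 24.61

24.61


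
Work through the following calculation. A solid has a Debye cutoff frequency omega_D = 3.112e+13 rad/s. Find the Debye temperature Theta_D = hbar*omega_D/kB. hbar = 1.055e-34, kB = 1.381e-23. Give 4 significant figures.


Step 1: hbar*omega_D = 1.055e-34 * 3.112e+13 = 3.283e-21 J
Step 2: Theta_D = 3.283e-21 / 1.381e-23
Step 3: Theta_D = 237.7 K

237.7


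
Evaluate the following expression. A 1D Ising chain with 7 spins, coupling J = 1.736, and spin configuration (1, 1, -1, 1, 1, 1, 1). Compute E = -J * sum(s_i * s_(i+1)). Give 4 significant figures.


Step 1: Nearest-neighbor products: 1, -1, -1, 1, 1, 1
Step 2: Sum of products = 2
Step 3: E = -1.736 * 2 = -3.472

-3.472


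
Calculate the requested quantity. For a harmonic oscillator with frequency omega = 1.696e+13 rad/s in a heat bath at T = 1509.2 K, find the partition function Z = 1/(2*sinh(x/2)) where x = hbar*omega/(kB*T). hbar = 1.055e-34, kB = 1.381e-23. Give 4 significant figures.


Step 1: Compute x = hbar*omega/(kB*T) = 1.055e-34*1.696e+13/(1.381e-23*1509.2) = 0.08585
Step 2: x/2 = 0.04292
Step 3: sinh(x/2) = 0.04294
Step 4: Z = 1/(2*0.04294) = 11.64

11.64


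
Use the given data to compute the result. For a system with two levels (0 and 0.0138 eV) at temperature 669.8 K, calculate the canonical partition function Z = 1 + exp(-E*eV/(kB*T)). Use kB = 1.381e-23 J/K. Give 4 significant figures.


Step 1: Compute beta*E = E*eV/(kB*T) = 0.0138*1.602e-19/(1.381e-23*669.8) = 0.239
Step 2: exp(-beta*E) = exp(-0.239) = 0.7874
Step 3: Z = 1 + 0.7874 = 1.787

1.787


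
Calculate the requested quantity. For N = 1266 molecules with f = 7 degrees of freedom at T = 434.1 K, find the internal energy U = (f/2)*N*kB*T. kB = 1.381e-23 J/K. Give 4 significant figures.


Step 1: f/2 = 7/2 = 3.5
Step 2: N*kB*T = 1266*1.381e-23*434.1 = 7.59e-18
Step 3: U = 3.5 * 7.59e-18 = 2.656e-17 J

2.656e-17


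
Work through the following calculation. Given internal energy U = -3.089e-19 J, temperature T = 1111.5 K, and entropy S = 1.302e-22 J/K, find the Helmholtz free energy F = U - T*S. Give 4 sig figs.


Step 1: T*S = 1111.5 * 1.302e-22 = 1.447e-19 J
Step 2: F = U - T*S = -3.089e-19 - 1.447e-19
Step 3: F = -4.536e-19 J

-4.536e-19


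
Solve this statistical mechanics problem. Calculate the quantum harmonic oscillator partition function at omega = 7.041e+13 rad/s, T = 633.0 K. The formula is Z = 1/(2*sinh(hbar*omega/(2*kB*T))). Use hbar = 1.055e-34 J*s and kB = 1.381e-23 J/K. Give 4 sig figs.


Step 1: Compute x = hbar*omega/(kB*T) = 1.055e-34*7.041e+13/(1.381e-23*633.0) = 0.8497
Step 2: x/2 = 0.4249
Step 3: sinh(x/2) = 0.4378
Step 4: Z = 1/(2*0.4378) = 1.142

1.142


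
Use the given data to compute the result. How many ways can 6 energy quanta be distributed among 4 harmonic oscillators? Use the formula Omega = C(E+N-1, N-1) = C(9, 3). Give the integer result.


Step 1: Use binomial coefficient C(9, 3)
Step 2: Numerator = 9! / 6!
Step 3: Denominator = 3!
Step 4: Omega = 84

84


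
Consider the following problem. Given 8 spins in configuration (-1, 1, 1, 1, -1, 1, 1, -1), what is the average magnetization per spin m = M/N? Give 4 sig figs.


Step 1: Count up spins (+1): 5, down spins (-1): 3
Step 2: Total magnetization M = 5 - 3 = 2
Step 3: m = M/N = 2/8 = 0.25

0.25


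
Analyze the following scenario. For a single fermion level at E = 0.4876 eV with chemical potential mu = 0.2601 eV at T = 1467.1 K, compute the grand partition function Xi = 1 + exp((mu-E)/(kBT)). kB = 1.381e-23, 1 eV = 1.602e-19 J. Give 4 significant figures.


Step 1: (mu - E) = 0.2601 - 0.4876 = -0.2275 eV
Step 2: x = (mu-E)*eV/(kB*T) = -0.2275*1.602e-19/(1.381e-23*1467.1) = -1.799
Step 3: exp(x) = 0.1655
Step 4: Xi = 1 + 0.1655 = 1.165

1.165


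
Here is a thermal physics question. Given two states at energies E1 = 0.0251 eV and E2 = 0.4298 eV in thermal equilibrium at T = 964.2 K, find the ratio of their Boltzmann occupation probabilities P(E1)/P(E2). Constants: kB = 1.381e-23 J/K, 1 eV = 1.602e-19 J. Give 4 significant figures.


Step 1: Compute energy difference dE = E1 - E2 = 0.0251 - 0.4298 = -0.4047 eV
Step 2: Convert to Joules: dE_J = -0.4047 * 1.602e-19 = -6.483e-20 J
Step 3: Compute exponent = -dE_J / (kB * T) = -(-6.483e-20) / (1.381e-23 * 964.2) = 4.869
Step 4: P(E1)/P(E2) = exp(4.869) = 130.2

130.2


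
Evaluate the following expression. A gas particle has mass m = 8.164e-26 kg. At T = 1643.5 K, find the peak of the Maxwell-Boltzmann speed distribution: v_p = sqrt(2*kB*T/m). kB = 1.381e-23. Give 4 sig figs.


Step 1: Numerator = 2*kB*T = 2*1.381e-23*1643.5 = 4.539e-20
Step 2: Ratio = 4.539e-20 / 8.164e-26 = 5.56e+05
Step 3: v_p = sqrt(5.56e+05) = 745.7 m/s

745.7


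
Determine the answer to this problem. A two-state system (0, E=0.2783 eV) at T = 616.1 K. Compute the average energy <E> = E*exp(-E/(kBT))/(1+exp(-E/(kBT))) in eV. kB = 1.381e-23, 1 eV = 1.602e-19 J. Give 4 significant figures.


Step 1: beta*E = 0.2783*1.602e-19/(1.381e-23*616.1) = 5.24
Step 2: exp(-beta*E) = 0.0053
Step 3: <E> = 0.2783*0.0053/(1+0.0053) = 0.001467 eV

0.001467


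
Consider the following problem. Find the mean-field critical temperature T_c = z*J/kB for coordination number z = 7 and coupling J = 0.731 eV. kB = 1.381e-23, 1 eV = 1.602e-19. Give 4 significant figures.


Step 1: z*J = 7*0.731 = 5.117 eV
Step 2: Convert to Joules: 5.117*1.602e-19 = 8.197e-19 J
Step 3: T_c = 8.197e-19 / 1.381e-23 = 5.936e+04 K

5.936e+04


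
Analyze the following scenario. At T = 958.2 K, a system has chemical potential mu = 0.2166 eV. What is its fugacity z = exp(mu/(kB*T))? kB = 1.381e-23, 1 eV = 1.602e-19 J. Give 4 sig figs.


Step 1: Convert mu to Joules: 0.2166*1.602e-19 = 3.47e-20 J
Step 2: kB*T = 1.381e-23*958.2 = 1.323e-20 J
Step 3: mu/(kB*T) = 2.622
Step 4: z = exp(2.622) = 13.77

13.77


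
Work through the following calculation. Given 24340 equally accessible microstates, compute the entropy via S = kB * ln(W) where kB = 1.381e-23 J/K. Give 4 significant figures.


Step 1: ln(W) = ln(24340) = 10.1
Step 2: S = kB * ln(W) = 1.381e-23 * 10.1
Step 3: S = 1.395e-22 J/K

1.395e-22


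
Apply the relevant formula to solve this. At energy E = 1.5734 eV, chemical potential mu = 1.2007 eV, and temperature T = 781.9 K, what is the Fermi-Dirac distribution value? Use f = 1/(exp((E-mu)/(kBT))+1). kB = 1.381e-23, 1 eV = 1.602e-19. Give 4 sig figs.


Step 1: (E - mu) = 1.5734 - 1.2007 = 0.3727 eV
Step 2: Convert: (E-mu)*eV = 5.971e-20 J
Step 3: x = (E-mu)*eV/(kB*T) = 5.529
Step 4: f = 1/(exp(5.529)+1) = 0.003953

0.003953


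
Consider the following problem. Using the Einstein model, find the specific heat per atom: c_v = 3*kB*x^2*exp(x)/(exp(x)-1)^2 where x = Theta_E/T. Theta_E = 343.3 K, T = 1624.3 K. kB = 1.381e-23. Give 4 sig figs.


Step 1: x = Theta_E/T = 343.3/1624.3 = 0.2114
Step 2: x^2 = 0.04467
Step 3: exp(x) = 1.235
Step 4: c_v = 3*1.381e-23*0.04467*1.235/(1.235-1)^2 = 4.128e-23

4.128e-23


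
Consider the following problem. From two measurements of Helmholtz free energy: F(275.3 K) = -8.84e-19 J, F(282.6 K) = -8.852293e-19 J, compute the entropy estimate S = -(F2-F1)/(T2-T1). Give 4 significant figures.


Step 1: dF = F2 - F1 = -8.852293e-19 - (-8.84e-19) = -1.2293e-21 J
Step 2: dT = T2 - T1 = 282.6 - 275.3 = 7.3 K
Step 3: S = -dF/dT = -(-1.2293e-21)/7.3 = 1.684e-22 J/K

1.684e-22


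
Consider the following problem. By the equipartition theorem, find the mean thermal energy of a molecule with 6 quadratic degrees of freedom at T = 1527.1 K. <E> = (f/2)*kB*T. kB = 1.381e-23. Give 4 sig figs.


Step 1: f/2 = 6/2 = 3
Step 2: kB*T = 1.381e-23 * 1527.1 = 2.109e-20
Step 3: <E> = 3 * 2.109e-20 = 6.327e-20 J

6.327e-20


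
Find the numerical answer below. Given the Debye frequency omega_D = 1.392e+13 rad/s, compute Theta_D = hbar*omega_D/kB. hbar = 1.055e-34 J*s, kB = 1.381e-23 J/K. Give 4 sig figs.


Step 1: hbar*omega_D = 1.055e-34 * 1.392e+13 = 1.469e-21 J
Step 2: Theta_D = 1.469e-21 / 1.381e-23
Step 3: Theta_D = 106.3 K

106.3


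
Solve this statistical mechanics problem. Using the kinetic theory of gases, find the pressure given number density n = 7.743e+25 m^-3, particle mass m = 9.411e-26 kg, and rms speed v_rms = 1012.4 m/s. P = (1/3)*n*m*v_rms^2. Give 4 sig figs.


Step 1: v_rms^2 = 1012.4^2 = 1.025e+06
Step 2: n*m = 7.743e+25*9.411e-26 = 7.287
Step 3: P = (1/3)*7.287*1.025e+06 = 2.49e+06 Pa

2.49e+06


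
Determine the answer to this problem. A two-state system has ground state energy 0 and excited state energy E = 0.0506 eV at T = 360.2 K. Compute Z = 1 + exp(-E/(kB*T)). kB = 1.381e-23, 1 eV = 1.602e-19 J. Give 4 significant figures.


Step 1: Compute beta*E = E*eV/(kB*T) = 0.0506*1.602e-19/(1.381e-23*360.2) = 1.63
Step 2: exp(-beta*E) = exp(-1.63) = 0.196
Step 3: Z = 1 + 0.196 = 1.196

1.196


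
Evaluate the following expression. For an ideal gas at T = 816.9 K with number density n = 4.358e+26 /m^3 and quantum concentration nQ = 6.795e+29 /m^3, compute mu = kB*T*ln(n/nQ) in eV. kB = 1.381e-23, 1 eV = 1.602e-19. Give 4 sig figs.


Step 1: n/nQ = 4.358e+26/6.795e+29 = 0.0006414
Step 2: ln(n/nQ) = -7.352
Step 3: mu = kB*T*ln(n/nQ) = 1.128e-20*-7.352 = -8.294e-20 J
Step 4: Convert to eV: -8.294e-20/1.602e-19 = -0.5177 eV

-0.5177


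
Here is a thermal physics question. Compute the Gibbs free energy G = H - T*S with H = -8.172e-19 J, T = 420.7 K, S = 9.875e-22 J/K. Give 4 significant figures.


Step 1: T*S = 420.7 * 9.875e-22 = 4.154e-19 J
Step 2: G = H - T*S = -8.172e-19 - 4.154e-19
Step 3: G = -1.233e-18 J

-1.233e-18


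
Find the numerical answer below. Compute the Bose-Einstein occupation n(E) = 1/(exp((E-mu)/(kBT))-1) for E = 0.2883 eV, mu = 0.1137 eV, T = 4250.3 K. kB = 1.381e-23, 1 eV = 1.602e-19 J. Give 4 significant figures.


Step 1: (E - mu) = 0.1746 eV
Step 2: x = (E-mu)*eV/(kB*T) = 0.1746*1.602e-19/(1.381e-23*4250.3) = 0.4765
Step 3: exp(x) = 1.61
Step 4: n = 1/(exp(x)-1) = 1.638

1.638


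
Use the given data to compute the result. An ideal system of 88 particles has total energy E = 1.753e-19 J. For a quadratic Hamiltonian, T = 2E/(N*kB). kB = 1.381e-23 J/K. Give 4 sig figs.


Step 1: Numerator = 2*E = 2*1.753e-19 = 3.506e-19 J
Step 2: Denominator = N*kB = 88*1.381e-23 = 1.215e-21
Step 3: T = 3.506e-19 / 1.215e-21 = 288.5 K

288.5


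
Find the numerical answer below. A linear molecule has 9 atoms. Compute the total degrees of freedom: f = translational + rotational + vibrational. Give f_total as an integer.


Step 1: Translational DOF = 3
Step 2: Rotational DOF (linear) = 2
Step 3: Vibrational DOF = 3*9 - 5 = 22
Step 4: Total = 3 + 2 + 22 = 27

27


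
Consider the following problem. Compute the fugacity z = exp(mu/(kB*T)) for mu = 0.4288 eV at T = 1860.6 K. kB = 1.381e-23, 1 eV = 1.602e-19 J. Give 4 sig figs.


Step 1: Convert mu to Joules: 0.4288*1.602e-19 = 6.869e-20 J
Step 2: kB*T = 1.381e-23*1860.6 = 2.569e-20 J
Step 3: mu/(kB*T) = 2.673
Step 4: z = exp(2.673) = 14.49

14.49


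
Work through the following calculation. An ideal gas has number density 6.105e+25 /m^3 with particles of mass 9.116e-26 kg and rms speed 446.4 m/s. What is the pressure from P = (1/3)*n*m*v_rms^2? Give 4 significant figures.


Step 1: v_rms^2 = 446.4^2 = 1.993e+05
Step 2: n*m = 6.105e+25*9.116e-26 = 5.565
Step 3: P = (1/3)*5.565*1.993e+05 = 3.697e+05 Pa

3.697e+05


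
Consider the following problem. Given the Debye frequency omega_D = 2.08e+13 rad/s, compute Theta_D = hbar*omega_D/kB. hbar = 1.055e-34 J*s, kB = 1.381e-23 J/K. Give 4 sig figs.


Step 1: hbar*omega_D = 1.055e-34 * 2.08e+13 = 2.194e-21 J
Step 2: Theta_D = 2.194e-21 / 1.381e-23
Step 3: Theta_D = 158.9 K

158.9


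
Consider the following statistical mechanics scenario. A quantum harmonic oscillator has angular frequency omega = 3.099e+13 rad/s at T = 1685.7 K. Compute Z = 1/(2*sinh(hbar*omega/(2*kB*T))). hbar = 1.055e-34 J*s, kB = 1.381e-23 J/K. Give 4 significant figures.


Step 1: Compute x = hbar*omega/(kB*T) = 1.055e-34*3.099e+13/(1.381e-23*1685.7) = 0.1404
Step 2: x/2 = 0.07022
Step 3: sinh(x/2) = 0.07028
Step 4: Z = 1/(2*0.07028) = 7.114

7.114


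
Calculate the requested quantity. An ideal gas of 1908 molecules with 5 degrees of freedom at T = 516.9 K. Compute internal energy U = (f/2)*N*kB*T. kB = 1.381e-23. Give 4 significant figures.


Step 1: f/2 = 5/2 = 2.5
Step 2: N*kB*T = 1908*1.381e-23*516.9 = 1.362e-17
Step 3: U = 2.5 * 1.362e-17 = 3.405e-17 J

3.405e-17


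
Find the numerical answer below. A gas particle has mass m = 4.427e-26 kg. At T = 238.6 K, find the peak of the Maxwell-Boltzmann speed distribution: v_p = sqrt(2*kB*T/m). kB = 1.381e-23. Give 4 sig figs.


Step 1: Numerator = 2*kB*T = 2*1.381e-23*238.6 = 6.59e-21
Step 2: Ratio = 6.59e-21 / 4.427e-26 = 1.489e+05
Step 3: v_p = sqrt(1.489e+05) = 385.8 m/s

385.8


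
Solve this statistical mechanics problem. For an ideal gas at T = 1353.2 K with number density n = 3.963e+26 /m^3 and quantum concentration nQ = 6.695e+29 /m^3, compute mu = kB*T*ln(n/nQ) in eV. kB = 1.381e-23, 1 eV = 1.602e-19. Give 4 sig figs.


Step 1: n/nQ = 3.963e+26/6.695e+29 = 0.0005919
Step 2: ln(n/nQ) = -7.432
Step 3: mu = kB*T*ln(n/nQ) = 1.869e-20*-7.432 = -1.389e-19 J
Step 4: Convert to eV: -1.389e-19/1.602e-19 = -0.867 eV

-0.867


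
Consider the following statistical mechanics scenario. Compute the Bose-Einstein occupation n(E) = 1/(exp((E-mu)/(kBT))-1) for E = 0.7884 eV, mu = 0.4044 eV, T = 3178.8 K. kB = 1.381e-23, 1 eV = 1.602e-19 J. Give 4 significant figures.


Step 1: (E - mu) = 0.384 eV
Step 2: x = (E-mu)*eV/(kB*T) = 0.384*1.602e-19/(1.381e-23*3178.8) = 1.401
Step 3: exp(x) = 4.061
Step 4: n = 1/(exp(x)-1) = 0.3267

0.3267


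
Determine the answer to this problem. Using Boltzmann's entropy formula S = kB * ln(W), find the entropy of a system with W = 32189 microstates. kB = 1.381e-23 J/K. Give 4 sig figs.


Step 1: ln(W) = ln(32189) = 10.38
Step 2: S = kB * ln(W) = 1.381e-23 * 10.38
Step 3: S = 1.433e-22 J/K

1.433e-22


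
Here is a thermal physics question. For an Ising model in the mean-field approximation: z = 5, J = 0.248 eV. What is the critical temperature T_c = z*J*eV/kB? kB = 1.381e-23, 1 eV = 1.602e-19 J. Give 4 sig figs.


Step 1: z*J = 5*0.248 = 1.24 eV
Step 2: Convert to Joules: 1.24*1.602e-19 = 1.986e-19 J
Step 3: T_c = 1.986e-19 / 1.381e-23 = 1.438e+04 K

1.438e+04


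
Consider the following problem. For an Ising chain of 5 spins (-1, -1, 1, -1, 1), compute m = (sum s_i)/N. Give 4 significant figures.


Step 1: Count up spins (+1): 2, down spins (-1): 3
Step 2: Total magnetization M = 2 - 3 = -1
Step 3: m = M/N = -1/5 = -0.2

-0.2


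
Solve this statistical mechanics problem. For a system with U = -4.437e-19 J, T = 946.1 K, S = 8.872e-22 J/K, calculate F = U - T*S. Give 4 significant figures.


Step 1: T*S = 946.1 * 8.872e-22 = 8.394e-19 J
Step 2: F = U - T*S = -4.437e-19 - 8.394e-19
Step 3: F = -1.283e-18 J

-1.283e-18


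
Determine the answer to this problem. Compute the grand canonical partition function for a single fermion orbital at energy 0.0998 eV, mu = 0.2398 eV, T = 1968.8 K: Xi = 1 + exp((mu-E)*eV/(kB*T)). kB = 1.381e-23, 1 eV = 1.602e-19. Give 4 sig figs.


Step 1: (mu - E) = 0.2398 - 0.0998 = 0.14 eV
Step 2: x = (mu-E)*eV/(kB*T) = 0.14*1.602e-19/(1.381e-23*1968.8) = 0.8249
Step 3: exp(x) = 2.282
Step 4: Xi = 1 + 2.282 = 3.282

3.282


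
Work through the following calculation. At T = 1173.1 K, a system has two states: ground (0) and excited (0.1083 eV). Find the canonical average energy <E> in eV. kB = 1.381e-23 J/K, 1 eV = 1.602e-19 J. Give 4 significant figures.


Step 1: beta*E = 0.1083*1.602e-19/(1.381e-23*1173.1) = 1.071
Step 2: exp(-beta*E) = 0.3427
Step 3: <E> = 0.1083*0.3427/(1+0.3427) = 0.02764 eV

0.02764


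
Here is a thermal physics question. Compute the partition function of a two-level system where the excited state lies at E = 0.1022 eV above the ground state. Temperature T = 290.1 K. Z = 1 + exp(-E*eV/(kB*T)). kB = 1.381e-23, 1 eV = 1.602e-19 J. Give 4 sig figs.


Step 1: Compute beta*E = E*eV/(kB*T) = 0.1022*1.602e-19/(1.381e-23*290.1) = 4.087
Step 2: exp(-beta*E) = exp(-4.087) = 0.01679
Step 3: Z = 1 + 0.01679 = 1.017

1.017


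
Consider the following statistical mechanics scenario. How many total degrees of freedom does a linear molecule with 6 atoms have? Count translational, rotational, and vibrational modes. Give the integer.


Step 1: Translational DOF = 3
Step 2: Rotational DOF (linear) = 2
Step 3: Vibrational DOF = 3*6 - 5 = 13
Step 4: Total = 3 + 2 + 13 = 18

18


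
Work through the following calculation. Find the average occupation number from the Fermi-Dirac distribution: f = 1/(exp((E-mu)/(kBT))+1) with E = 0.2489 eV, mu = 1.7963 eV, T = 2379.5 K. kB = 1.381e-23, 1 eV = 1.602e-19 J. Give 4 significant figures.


Step 1: (E - mu) = 0.2489 - 1.7963 = -1.547 eV
Step 2: Convert: (E-mu)*eV = -2.479e-19 J
Step 3: x = (E-mu)*eV/(kB*T) = -7.544
Step 4: f = 1/(exp(-7.544)+1) = 0.9995

0.9995


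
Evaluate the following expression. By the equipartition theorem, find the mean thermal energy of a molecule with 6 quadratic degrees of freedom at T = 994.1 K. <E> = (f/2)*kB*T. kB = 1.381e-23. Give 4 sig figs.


Step 1: f/2 = 6/2 = 3
Step 2: kB*T = 1.381e-23 * 994.1 = 1.373e-20
Step 3: <E> = 3 * 1.373e-20 = 4.119e-20 J

4.119e-20


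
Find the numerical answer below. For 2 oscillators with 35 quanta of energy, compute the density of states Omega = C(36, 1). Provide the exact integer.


Step 1: Use binomial coefficient C(36, 1)
Step 2: Numerator = 36! / 35!
Step 3: Denominator = 1!
Step 4: Omega = 36

36


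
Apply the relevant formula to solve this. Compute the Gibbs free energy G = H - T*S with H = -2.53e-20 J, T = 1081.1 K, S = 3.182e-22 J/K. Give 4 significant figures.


Step 1: T*S = 1081.1 * 3.182e-22 = 3.44e-19 J
Step 2: G = H - T*S = -2.53e-20 - 3.44e-19
Step 3: G = -3.693e-19 J

-3.693e-19


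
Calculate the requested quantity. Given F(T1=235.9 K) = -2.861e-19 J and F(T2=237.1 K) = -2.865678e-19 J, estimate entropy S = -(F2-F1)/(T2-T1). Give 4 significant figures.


Step 1: dF = F2 - F1 = -2.865678e-19 - (-2.861e-19) = -4.678e-22 J
Step 2: dT = T2 - T1 = 237.1 - 235.9 = 1.2 K
Step 3: S = -dF/dT = -(-4.678e-22)/1.2 = 3.898e-22 J/K

3.898e-22


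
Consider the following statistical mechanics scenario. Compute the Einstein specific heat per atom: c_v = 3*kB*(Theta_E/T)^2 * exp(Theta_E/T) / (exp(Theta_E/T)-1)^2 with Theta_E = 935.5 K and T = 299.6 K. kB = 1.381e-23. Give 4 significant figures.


Step 1: x = Theta_E/T = 935.5/299.6 = 3.122
Step 2: x^2 = 9.75
Step 3: exp(x) = 22.7
Step 4: c_v = 3*1.381e-23*9.75*22.7/(22.7-1)^2 = 1.947e-23

1.947e-23


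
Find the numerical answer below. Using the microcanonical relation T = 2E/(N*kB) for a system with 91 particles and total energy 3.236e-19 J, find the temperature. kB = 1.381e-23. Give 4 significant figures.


Step 1: Numerator = 2*E = 2*3.236e-19 = 6.472e-19 J
Step 2: Denominator = N*kB = 91*1.381e-23 = 1.257e-21
Step 3: T = 6.472e-19 / 1.257e-21 = 515 K

515


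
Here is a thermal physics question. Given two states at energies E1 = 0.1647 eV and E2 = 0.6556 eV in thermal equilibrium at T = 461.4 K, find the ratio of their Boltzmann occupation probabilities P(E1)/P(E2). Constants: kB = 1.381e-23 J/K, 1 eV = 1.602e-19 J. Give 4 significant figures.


Step 1: Compute energy difference dE = E1 - E2 = 0.1647 - 0.6556 = -0.4909 eV
Step 2: Convert to Joules: dE_J = -0.4909 * 1.602e-19 = -7.864e-20 J
Step 3: Compute exponent = -dE_J / (kB * T) = -(-7.864e-20) / (1.381e-23 * 461.4) = 12.34
Step 4: P(E1)/P(E2) = exp(12.34) = 2.291e+05

2.291e+05


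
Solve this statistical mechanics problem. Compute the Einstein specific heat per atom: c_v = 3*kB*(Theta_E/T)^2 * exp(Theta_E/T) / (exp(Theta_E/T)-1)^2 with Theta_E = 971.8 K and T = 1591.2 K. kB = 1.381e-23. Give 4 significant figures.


Step 1: x = Theta_E/T = 971.8/1591.2 = 0.6107
Step 2: x^2 = 0.373
Step 3: exp(x) = 1.842
Step 4: c_v = 3*1.381e-23*0.373*1.842/(1.842-1)^2 = 4.017e-23

4.017e-23


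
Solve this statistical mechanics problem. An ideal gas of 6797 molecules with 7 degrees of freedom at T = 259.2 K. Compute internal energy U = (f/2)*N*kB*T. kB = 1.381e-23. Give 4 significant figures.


Step 1: f/2 = 7/2 = 3.5
Step 2: N*kB*T = 6797*1.381e-23*259.2 = 2.433e-17
Step 3: U = 3.5 * 2.433e-17 = 8.516e-17 J

8.516e-17


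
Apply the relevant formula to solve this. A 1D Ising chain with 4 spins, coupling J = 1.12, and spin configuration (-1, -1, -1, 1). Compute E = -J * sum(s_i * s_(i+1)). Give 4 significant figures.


Step 1: Nearest-neighbor products: 1, 1, -1
Step 2: Sum of products = 1
Step 3: E = -1.12 * 1 = -1.12

-1.12


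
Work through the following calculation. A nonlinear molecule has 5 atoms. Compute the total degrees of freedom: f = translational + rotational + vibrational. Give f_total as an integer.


Step 1: Translational DOF = 3
Step 2: Rotational DOF (nonlinear) = 3
Step 3: Vibrational DOF = 3*5 - 6 = 9
Step 4: Total = 3 + 3 + 9 = 15

15


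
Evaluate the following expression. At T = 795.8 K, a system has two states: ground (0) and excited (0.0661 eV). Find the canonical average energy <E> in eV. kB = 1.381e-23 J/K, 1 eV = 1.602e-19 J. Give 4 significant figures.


Step 1: beta*E = 0.0661*1.602e-19/(1.381e-23*795.8) = 0.9635
Step 2: exp(-beta*E) = 0.3815
Step 3: <E> = 0.0661*0.3815/(1+0.3815) = 0.01825 eV

0.01825


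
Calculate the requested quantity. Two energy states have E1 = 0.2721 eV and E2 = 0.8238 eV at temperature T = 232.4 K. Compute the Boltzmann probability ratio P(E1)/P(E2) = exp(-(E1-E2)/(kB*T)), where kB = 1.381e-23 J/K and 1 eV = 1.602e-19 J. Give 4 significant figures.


Step 1: Compute energy difference dE = E1 - E2 = 0.2721 - 0.8238 = -0.5517 eV
Step 2: Convert to Joules: dE_J = -0.5517 * 1.602e-19 = -8.838e-20 J
Step 3: Compute exponent = -dE_J / (kB * T) = -(-8.838e-20) / (1.381e-23 * 232.4) = 27.54
Step 4: P(E1)/P(E2) = exp(27.54) = 9.114e+11

9.114e+11


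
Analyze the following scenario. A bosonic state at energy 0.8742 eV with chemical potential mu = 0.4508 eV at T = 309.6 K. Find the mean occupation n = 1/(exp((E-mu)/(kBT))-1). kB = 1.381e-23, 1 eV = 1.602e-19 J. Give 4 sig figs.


Step 1: (E - mu) = 0.4234 eV
Step 2: x = (E-mu)*eV/(kB*T) = 0.4234*1.602e-19/(1.381e-23*309.6) = 15.86
Step 3: exp(x) = 7.758e+06
Step 4: n = 1/(exp(x)-1) = 1.289e-07

1.289e-07


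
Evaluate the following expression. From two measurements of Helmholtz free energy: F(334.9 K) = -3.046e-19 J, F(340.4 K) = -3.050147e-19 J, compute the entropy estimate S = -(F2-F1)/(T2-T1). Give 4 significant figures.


Step 1: dF = F2 - F1 = -3.050147e-19 - (-3.046e-19) = -4.147e-22 J
Step 2: dT = T2 - T1 = 340.4 - 334.9 = 5.5 K
Step 3: S = -dF/dT = -(-4.147e-22)/5.5 = 7.54e-23 J/K

7.54e-23


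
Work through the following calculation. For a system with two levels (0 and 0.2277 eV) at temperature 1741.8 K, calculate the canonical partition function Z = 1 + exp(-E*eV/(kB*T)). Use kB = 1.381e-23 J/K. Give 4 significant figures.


Step 1: Compute beta*E = E*eV/(kB*T) = 0.2277*1.602e-19/(1.381e-23*1741.8) = 1.516
Step 2: exp(-beta*E) = exp(-1.516) = 0.2195
Step 3: Z = 1 + 0.2195 = 1.219

1.219


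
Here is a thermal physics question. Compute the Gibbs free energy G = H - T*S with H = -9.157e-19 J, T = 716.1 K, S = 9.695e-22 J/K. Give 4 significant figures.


Step 1: T*S = 716.1 * 9.695e-22 = 6.943e-19 J
Step 2: G = H - T*S = -9.157e-19 - 6.943e-19
Step 3: G = -1.61e-18 J

-1.61e-18


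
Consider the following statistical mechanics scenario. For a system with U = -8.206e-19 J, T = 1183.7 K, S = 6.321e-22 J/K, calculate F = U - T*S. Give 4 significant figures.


Step 1: T*S = 1183.7 * 6.321e-22 = 7.482e-19 J
Step 2: F = U - T*S = -8.206e-19 - 7.482e-19
Step 3: F = -1.569e-18 J

-1.569e-18


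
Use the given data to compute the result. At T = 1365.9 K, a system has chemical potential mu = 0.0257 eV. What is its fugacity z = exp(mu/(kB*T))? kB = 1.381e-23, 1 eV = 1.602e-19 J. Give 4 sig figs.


Step 1: Convert mu to Joules: 0.0257*1.602e-19 = 4.117e-21 J
Step 2: kB*T = 1.381e-23*1365.9 = 1.886e-20 J
Step 3: mu/(kB*T) = 0.2183
Step 4: z = exp(0.2183) = 1.244

1.244


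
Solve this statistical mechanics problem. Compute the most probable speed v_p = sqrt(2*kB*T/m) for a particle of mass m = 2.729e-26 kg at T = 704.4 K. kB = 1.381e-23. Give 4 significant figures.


Step 1: Numerator = 2*kB*T = 2*1.381e-23*704.4 = 1.946e-20
Step 2: Ratio = 1.946e-20 / 2.729e-26 = 7.129e+05
Step 3: v_p = sqrt(7.129e+05) = 844.3 m/s

844.3


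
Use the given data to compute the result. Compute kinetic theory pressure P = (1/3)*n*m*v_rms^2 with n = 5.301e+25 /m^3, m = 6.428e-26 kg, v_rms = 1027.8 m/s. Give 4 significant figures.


Step 1: v_rms^2 = 1027.8^2 = 1.056e+06
Step 2: n*m = 5.301e+25*6.428e-26 = 3.407
Step 3: P = (1/3)*3.407*1.056e+06 = 1.2e+06 Pa

1.2e+06


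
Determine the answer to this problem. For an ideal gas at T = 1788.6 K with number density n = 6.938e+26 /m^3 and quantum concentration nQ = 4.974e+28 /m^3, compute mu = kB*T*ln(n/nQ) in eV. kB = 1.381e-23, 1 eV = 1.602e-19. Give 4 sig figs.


Step 1: n/nQ = 6.938e+26/4.974e+28 = 0.01395
Step 2: ln(n/nQ) = -4.272
Step 3: mu = kB*T*ln(n/nQ) = 2.47e-20*-4.272 = -1.055e-19 J
Step 4: Convert to eV: -1.055e-19/1.602e-19 = -0.6587 eV

-0.6587


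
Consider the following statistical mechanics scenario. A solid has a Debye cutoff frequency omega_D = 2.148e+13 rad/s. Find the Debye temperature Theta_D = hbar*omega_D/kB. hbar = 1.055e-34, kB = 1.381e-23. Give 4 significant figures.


Step 1: hbar*omega_D = 1.055e-34 * 2.148e+13 = 2.266e-21 J
Step 2: Theta_D = 2.266e-21 / 1.381e-23
Step 3: Theta_D = 164.1 K

164.1


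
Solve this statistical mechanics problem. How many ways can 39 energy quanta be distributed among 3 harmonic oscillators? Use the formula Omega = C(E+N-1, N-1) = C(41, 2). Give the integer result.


Step 1: Use binomial coefficient C(41, 2)
Step 2: Numerator = 41! / 39!
Step 3: Denominator = 2!
Step 4: Omega = 820

820


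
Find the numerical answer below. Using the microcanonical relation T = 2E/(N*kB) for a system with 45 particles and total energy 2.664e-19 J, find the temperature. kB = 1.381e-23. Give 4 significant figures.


Step 1: Numerator = 2*E = 2*2.664e-19 = 5.328e-19 J
Step 2: Denominator = N*kB = 45*1.381e-23 = 6.215e-22
Step 3: T = 5.328e-19 / 6.215e-22 = 857.3 K

857.3


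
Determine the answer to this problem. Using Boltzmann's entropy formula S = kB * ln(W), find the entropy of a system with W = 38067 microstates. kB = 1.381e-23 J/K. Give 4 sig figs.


Step 1: ln(W) = ln(38067) = 10.55
Step 2: S = kB * ln(W) = 1.381e-23 * 10.55
Step 3: S = 1.457e-22 J/K

1.457e-22


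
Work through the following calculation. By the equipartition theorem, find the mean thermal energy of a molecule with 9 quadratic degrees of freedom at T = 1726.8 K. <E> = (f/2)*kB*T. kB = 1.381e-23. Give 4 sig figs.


Step 1: f/2 = 9/2 = 4.5
Step 2: kB*T = 1.381e-23 * 1726.8 = 2.385e-20
Step 3: <E> = 4.5 * 2.385e-20 = 1.073e-19 J

1.073e-19


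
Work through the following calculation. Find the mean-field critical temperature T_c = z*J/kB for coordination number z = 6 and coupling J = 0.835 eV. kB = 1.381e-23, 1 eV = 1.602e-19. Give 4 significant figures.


Step 1: z*J = 6*0.835 = 5.01 eV
Step 2: Convert to Joules: 5.01*1.602e-19 = 8.026e-19 J
Step 3: T_c = 8.026e-19 / 1.381e-23 = 5.812e+04 K

5.812e+04


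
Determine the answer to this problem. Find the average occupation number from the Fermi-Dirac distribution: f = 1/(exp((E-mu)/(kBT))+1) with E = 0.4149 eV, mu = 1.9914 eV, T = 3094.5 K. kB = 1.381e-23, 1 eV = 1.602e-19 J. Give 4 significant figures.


Step 1: (E - mu) = 0.4149 - 1.9914 = -1.577 eV
Step 2: Convert: (E-mu)*eV = -2.526e-19 J
Step 3: x = (E-mu)*eV/(kB*T) = -5.91
Step 4: f = 1/(exp(-5.91)+1) = 0.9973

0.9973


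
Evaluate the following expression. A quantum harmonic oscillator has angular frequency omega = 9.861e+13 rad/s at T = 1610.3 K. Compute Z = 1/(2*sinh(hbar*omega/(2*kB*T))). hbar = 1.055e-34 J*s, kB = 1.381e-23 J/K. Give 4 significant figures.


Step 1: Compute x = hbar*omega/(kB*T) = 1.055e-34*9.861e+13/(1.381e-23*1610.3) = 0.4678
Step 2: x/2 = 0.2339
Step 3: sinh(x/2) = 0.236
Step 4: Z = 1/(2*0.236) = 2.118

2.118


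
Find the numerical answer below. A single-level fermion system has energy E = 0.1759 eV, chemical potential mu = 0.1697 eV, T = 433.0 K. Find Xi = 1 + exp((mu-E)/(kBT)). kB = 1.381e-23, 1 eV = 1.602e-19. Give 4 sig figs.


Step 1: (mu - E) = 0.1697 - 0.1759 = -0.0062 eV
Step 2: x = (mu-E)*eV/(kB*T) = -0.0062*1.602e-19/(1.381e-23*433.0) = -0.1661
Step 3: exp(x) = 0.847
Step 4: Xi = 1 + 0.847 = 1.847

1.847


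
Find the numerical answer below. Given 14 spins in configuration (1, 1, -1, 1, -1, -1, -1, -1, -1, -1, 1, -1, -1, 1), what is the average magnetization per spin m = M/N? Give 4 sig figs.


Step 1: Count up spins (+1): 5, down spins (-1): 9
Step 2: Total magnetization M = 5 - 9 = -4
Step 3: m = M/N = -4/14 = -0.2857

-0.2857


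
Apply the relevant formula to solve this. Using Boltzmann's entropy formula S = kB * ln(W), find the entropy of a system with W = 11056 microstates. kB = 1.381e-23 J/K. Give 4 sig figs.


Step 1: ln(W) = ln(11056) = 9.311
Step 2: S = kB * ln(W) = 1.381e-23 * 9.311
Step 3: S = 1.286e-22 J/K

1.286e-22


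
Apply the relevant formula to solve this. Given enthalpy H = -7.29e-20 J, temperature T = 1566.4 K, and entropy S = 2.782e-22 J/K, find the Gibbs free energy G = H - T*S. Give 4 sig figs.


Step 1: T*S = 1566.4 * 2.782e-22 = 4.358e-19 J
Step 2: G = H - T*S = -7.29e-20 - 4.358e-19
Step 3: G = -5.087e-19 J

-5.087e-19


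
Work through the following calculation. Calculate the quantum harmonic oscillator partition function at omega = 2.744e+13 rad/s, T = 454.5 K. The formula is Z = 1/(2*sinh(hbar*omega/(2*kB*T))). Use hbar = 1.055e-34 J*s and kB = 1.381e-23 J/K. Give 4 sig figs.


Step 1: Compute x = hbar*omega/(kB*T) = 1.055e-34*2.744e+13/(1.381e-23*454.5) = 0.4612
Step 2: x/2 = 0.2306
Step 3: sinh(x/2) = 0.2327
Step 4: Z = 1/(2*0.2327) = 2.149

2.149


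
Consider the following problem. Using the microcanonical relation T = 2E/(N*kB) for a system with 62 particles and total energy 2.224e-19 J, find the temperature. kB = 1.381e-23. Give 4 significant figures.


Step 1: Numerator = 2*E = 2*2.224e-19 = 4.448e-19 J
Step 2: Denominator = N*kB = 62*1.381e-23 = 8.562e-22
Step 3: T = 4.448e-19 / 8.562e-22 = 519.5 K

519.5


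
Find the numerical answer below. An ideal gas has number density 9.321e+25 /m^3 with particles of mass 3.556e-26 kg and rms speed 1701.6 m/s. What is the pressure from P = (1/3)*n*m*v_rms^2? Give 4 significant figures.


Step 1: v_rms^2 = 1701.6^2 = 2.895e+06
Step 2: n*m = 9.321e+25*3.556e-26 = 3.315
Step 3: P = (1/3)*3.315*2.895e+06 = 3.199e+06 Pa

3.199e+06


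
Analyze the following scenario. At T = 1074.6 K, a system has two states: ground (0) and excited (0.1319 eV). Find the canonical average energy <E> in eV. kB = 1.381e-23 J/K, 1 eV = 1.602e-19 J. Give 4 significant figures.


Step 1: beta*E = 0.1319*1.602e-19/(1.381e-23*1074.6) = 1.424
Step 2: exp(-beta*E) = 0.2408
Step 3: <E> = 0.1319*0.2408/(1+0.2408) = 0.0256 eV

0.0256


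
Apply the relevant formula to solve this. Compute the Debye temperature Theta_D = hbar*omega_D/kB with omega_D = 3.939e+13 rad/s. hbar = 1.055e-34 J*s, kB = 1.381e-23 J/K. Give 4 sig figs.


Step 1: hbar*omega_D = 1.055e-34 * 3.939e+13 = 4.156e-21 J
Step 2: Theta_D = 4.156e-21 / 1.381e-23
Step 3: Theta_D = 300.9 K

300.9
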